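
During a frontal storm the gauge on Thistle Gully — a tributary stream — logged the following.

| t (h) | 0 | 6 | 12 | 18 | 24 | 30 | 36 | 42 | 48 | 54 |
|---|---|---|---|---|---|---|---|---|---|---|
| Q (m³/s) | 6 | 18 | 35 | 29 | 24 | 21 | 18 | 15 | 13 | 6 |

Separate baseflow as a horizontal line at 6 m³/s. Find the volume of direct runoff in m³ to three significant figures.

V ≈ 2.70 × 10^6 m³

Direct-runoff ordinates (Q − Q_b): 0.0, 12.0, 29.0, 23.0, 18.0, 15.0, 12.0, 9.0, 7.0, 0.0 m³/s.
ΣQ_DR = 125.0 m³/s.
With Δt = 6 h = 21600 s, V = ΣQ_DR · Δt = 125.0 × 21600 = 2.70 × 10^6 m³.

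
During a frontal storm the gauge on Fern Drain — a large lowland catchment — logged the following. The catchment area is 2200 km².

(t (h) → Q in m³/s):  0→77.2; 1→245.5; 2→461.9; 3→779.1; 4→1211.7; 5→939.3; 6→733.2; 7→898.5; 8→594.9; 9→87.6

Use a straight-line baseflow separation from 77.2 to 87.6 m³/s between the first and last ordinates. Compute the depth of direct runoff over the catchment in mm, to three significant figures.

Direct runoff: 0.00, 167.14, 382.39, 698.43, 1129.88, 856.32, 649.07, 813.21, 508.46, 0.00 m³/s; ΣQ_DR = 5205 m³/s.
V = ΣQ_DR · Δt = 5205 × 3600 s = 1.874 × 10^7 m³.
Over A = 2200 km², depth = V / A = 8.52 mm.

d ≈ 8.52 mm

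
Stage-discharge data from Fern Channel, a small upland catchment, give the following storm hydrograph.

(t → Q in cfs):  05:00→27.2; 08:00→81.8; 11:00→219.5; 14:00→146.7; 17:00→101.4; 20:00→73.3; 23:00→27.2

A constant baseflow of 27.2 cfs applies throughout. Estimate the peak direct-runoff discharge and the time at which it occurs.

Q_p = 192.3 cfs at t = 11:00

Subtracting baseflow gives direct-runoff ordinates: 0.0, 54.6, 192.3, 119.5, 74.2, 46.1, 0.0 cfs.
The maximum is 192.3 cfs, occurring at the reading for t = 11:00.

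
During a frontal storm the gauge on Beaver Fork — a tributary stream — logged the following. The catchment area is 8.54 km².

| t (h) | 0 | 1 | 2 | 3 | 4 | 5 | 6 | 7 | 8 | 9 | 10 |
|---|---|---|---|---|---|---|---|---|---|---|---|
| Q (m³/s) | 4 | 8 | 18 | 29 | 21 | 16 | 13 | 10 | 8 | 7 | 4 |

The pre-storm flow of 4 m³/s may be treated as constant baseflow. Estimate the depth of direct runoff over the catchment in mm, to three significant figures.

d ≈ 39.6 mm

Direct runoff: 0.0, 4.0, 14.0, 25.0, 17.0, 12.0, 9.0, 6.0, 4.0, 3.0, 0.0 m³/s; ΣQ_DR = 94.00 m³/s.
V = ΣQ_DR · Δt = 94.00 × 3600 s = 3.384 × 10^5 m³.
Over A = 8.54 km², depth = V / A = 39.6 mm.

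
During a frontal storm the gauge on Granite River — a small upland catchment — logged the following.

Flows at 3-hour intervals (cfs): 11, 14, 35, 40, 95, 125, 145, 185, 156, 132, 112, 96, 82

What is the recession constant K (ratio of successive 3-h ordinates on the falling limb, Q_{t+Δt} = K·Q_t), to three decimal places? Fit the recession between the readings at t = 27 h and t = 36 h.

Using the recession-limb readings at t = 27 h and t = 36 h: Q falls from 132 to 82 cfs over 3 intervals.
K = (Q₂/Q₁)^(1/3) = (82/132)^(1/3) = 0.853.

K ≈ 0.853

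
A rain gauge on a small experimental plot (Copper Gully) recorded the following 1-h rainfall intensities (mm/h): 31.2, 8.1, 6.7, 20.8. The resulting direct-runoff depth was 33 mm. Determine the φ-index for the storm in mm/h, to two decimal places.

φ ≈ 9.50 mm/h

Only the 2 blocks with intensity above φ contribute runoff: 31.2, 20.8 mm/h.
Σ(I−φ)·Δt = d  ⇒  (31.2+20.8 − 2φ)·1 = 33
φ = (52.00 − 33/1) / 2 = 9.50 mm/h.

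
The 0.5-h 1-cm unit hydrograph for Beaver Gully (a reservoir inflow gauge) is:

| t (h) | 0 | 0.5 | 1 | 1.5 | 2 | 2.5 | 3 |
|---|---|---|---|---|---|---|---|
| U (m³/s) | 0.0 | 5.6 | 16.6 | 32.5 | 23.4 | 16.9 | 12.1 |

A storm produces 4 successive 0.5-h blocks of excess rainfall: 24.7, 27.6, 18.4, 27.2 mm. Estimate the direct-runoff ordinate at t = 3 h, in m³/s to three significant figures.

By discrete convolution, Q_j = Σ (P_i / 10 mm) · U_{j−i}.
At t = 3 h (j=6): Q = (24.7/10)·12.1 + (27.6/10)·16.9 + (18.4/10)·23.4 + (27.2/10)·32.5 = 208 m³/s.

Q ≈ 208 m³/s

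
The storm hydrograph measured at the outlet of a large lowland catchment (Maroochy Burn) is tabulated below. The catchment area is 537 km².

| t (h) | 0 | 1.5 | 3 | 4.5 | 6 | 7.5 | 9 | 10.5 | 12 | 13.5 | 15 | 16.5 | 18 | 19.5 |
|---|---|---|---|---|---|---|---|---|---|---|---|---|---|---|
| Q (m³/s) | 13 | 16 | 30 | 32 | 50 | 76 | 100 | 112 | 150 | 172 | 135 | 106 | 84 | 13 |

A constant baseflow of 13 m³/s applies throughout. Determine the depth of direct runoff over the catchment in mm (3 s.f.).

Direct runoff: 0.0, 3.0, 17.0, 19.0, 37.0, 63.0, 87.0, 99.0, 137.0, 159.0, 122.0, 93.0, 71.0, 0.0 m³/s; ΣQ_DR = 907.0 m³/s.
V = ΣQ_DR · Δt = 907.0 × 5400 s = 4.898 × 10^6 m³.
Over A = 537 km², depth = V / A = 9.12 mm.

d ≈ 9.12 mm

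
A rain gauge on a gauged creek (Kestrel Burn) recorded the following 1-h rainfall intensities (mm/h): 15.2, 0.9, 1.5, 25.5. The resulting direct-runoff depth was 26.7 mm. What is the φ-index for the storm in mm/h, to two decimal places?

φ ≈ 7.00 mm/h

Only the 2 blocks with intensity above φ contribute runoff: 15.2, 25.5 mm/h.
Σ(I−φ)·Δt = d  ⇒  (15.2+25.5 − 2φ)·1 = 26.7
φ = (40.70 − 26.7/1) / 2 = 7.00 mm/h.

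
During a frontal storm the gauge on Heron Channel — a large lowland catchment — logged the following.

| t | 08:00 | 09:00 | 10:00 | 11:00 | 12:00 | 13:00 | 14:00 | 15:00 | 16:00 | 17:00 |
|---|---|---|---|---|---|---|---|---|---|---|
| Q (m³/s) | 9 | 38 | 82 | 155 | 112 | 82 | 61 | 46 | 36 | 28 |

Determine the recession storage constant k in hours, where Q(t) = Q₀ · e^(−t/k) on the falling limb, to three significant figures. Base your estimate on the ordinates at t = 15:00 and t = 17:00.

On the falling limb, Q drops from 46 to 28 m³/s between t = 15:00 and t = 17:00 (Δt = 2 h).
k = −Δt / ln(Q₂/Q₁) = −2 / ln(28/46) = 4.03 h.

k ≈ 4.03 h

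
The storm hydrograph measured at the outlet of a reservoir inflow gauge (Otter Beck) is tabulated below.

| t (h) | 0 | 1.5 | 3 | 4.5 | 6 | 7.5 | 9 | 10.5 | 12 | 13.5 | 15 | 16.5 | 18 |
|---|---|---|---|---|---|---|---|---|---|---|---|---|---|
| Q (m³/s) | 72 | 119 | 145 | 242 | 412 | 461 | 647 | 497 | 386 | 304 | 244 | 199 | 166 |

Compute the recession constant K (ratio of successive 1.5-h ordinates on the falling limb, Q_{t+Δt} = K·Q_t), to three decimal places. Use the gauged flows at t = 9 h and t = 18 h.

K ≈ 0.797

Using the recession-limb readings at t = 9 h and t = 18 h: Q falls from 647 to 166 m³/s over 6 intervals.
K = (Q₂/Q₁)^(1/6) = (166/647)^(1/6) = 0.797.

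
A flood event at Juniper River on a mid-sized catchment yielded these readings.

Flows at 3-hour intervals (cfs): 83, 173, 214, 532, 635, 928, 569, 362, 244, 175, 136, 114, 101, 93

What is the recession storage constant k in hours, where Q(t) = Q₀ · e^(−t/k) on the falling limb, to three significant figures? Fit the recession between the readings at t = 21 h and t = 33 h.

k ≈ 10.4 h

On the falling limb, Q drops from 362 to 114 cfs between t = 21 h and t = 33 h (Δt = 12 h).
k = −Δt / ln(Q₂/Q₁) = −12 / ln(114/362) = 10.4 h.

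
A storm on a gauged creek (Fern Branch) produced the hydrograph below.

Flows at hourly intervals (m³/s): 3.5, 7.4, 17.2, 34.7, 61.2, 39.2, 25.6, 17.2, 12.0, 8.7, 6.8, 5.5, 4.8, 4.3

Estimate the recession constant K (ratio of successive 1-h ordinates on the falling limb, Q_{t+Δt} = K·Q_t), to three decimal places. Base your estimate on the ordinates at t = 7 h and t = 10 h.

Using the recession-limb readings at t = 7 h and t = 10 h: Q falls from 17.2 to 6.8 m³/s over 3 intervals.
K = (Q₂/Q₁)^(1/3) = (6.8/17.2)^(1/3) = 0.734.

K ≈ 0.734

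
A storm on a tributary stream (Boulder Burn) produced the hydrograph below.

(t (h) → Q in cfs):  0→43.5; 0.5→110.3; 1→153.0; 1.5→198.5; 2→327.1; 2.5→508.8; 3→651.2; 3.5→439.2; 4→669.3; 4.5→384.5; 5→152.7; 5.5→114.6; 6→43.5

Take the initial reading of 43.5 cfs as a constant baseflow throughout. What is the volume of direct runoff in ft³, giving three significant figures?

V ≈ 5.82 × 10^6 ft³

Direct-runoff ordinates (Q − Q_b): 0.0, 66.8, 109.5, 155.0, 283.6, 465.3, 607.7, 395.7, 625.8, 341.0, 109.2, 71.1, 0.0 cfs.
ΣQ_DR = 3231 cfs.
With Δt = 0.5 h = 1800 s, V = ΣQ_DR · Δt = 3231 × 1800 = 5.82 × 10^6 ft³.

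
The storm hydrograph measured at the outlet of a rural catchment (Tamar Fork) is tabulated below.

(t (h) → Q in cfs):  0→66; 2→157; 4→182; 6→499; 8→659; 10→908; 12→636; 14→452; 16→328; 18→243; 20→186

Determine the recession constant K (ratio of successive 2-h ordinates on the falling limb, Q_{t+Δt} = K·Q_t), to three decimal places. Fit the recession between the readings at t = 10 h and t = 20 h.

K ≈ 0.728

Using the recession-limb readings at t = 10 h and t = 20 h: Q falls from 908 to 186 cfs over 5 intervals.
K = (Q₂/Q₁)^(1/5) = (186/908)^(1/5) = 0.728.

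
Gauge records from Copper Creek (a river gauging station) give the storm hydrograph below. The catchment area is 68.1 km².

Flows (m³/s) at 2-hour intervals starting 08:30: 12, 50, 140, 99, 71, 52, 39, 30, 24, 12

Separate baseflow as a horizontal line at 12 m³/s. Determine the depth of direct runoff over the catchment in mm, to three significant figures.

Direct runoff: 0.0, 38.0, 128.0, 87.0, 59.0, 40.0, 27.0, 18.0, 12.0, 0.0 m³/s; ΣQ_DR = 409.0 m³/s.
V = ΣQ_DR · Δt = 409.0 × 7200 s = 2.945 × 10^6 m³.
Over A = 68.1 km², depth = V / A = 43.2 mm.

d ≈ 43.2 mm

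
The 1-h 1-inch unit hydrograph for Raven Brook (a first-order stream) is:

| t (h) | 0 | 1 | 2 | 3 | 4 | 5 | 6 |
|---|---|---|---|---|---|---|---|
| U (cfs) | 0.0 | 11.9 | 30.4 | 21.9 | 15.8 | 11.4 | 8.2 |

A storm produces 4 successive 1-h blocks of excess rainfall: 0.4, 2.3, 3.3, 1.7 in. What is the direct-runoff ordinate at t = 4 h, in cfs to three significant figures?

By discrete convolution, Q_j = Σ (P_i / 1 in) · U_{j−i}.
At t = 4 h (j=4): Q = (0.4/1)·15.8 + (2.3/1)·21.9 + (3.3/1)·30.4 + (1.7/1)·11.9 = 177 cfs.

Q ≈ 177 cfs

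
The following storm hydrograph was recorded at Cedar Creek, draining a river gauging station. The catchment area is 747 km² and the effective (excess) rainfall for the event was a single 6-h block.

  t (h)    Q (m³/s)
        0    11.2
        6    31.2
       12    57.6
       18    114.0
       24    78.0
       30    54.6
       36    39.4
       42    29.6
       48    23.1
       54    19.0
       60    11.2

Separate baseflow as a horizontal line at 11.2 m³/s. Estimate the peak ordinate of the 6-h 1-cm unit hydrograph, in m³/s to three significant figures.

Direct runoff: 0.0, 20.0, 46.4, 102.8, 66.8, 43.4, 28.2, 18.4, 11.9, 7.8, 0.0 m³/s; ΣQ_DR = 345.7 m³/s, peak = 102.8 m³/s.
Runoff depth d = ΣQ_DR·Δt / A = 345.7 × 21600 / (747 km²) = 9.996 mm.
The 1-cm UH is the DRH scaled by (10 mm)/d, so U_p = 102.8 × 10/9.996 = 103 m³/s.

U_p ≈ 103 m³/s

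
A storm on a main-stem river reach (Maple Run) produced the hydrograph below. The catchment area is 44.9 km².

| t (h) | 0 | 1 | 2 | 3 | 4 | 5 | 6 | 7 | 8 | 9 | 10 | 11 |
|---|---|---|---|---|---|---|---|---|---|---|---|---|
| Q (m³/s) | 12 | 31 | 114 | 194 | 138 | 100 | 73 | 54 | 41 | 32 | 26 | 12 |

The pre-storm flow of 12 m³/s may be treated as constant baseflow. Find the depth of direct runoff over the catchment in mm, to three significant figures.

Direct runoff: 0.0, 19.0, 102.0, 182.0, 126.0, 88.0, 61.0, 42.0, 29.0, 20.0, 14.0, 0.0 m³/s; ΣQ_DR = 683.0 m³/s.
V = ΣQ_DR · Δt = 683.0 × 3600 s = 2.459 × 10^6 m³.
Over A = 44.9 km², depth = V / A = 54.8 mm.

d ≈ 54.8 mm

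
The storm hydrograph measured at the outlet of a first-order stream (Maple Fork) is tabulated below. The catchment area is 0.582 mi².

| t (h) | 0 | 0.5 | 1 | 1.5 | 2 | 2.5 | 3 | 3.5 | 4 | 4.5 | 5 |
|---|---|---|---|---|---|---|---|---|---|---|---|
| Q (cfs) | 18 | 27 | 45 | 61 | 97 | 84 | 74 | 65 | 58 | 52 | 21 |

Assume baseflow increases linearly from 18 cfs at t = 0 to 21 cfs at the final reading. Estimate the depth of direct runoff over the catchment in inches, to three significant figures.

d ≈ 0.516 in

Direct runoff: 0.00, 8.70, 26.40, 42.10, 77.80, 64.50, 54.20, 44.90, 37.60, 31.30, 0.00 cfs; ΣQ_DR = 387.5 cfs.
V = ΣQ_DR · Δt = 387.5 × 1800 s = 6.975 × 10^5 ft³.
Over A = 0.582 mi², depth = V / A = 0.516 in.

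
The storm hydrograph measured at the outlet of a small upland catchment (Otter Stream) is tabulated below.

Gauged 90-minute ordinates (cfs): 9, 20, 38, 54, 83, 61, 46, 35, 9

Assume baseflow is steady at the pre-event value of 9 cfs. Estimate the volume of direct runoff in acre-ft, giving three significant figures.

V ≈ 34.0 acre-ft

Direct-runoff ordinates (Q − Q_b): 0.0, 11.0, 29.0, 45.0, 74.0, 52.0, 37.0, 26.0, 0.0 cfs.
ΣQ_DR = 274.0 cfs.
With Δt = 1.5 h = 5400 s, V = ΣQ_DR · Δt = 274.0 × 5400 = 1.48 × 10^6 ft³ = 34.0 acre-ft.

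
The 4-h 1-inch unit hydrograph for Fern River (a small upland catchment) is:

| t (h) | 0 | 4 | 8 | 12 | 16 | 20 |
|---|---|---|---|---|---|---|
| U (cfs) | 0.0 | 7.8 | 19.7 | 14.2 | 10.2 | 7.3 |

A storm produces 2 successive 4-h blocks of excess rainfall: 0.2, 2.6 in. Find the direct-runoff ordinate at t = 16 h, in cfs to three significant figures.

Q ≈ 39.0 cfs

By discrete convolution, Q_j = Σ (P_i / 1 in) · U_{j−i}.
At t = 16 h (j=4): Q = (0.2/1)·10.2 + (2.6/1)·14.2 = 39.0 cfs.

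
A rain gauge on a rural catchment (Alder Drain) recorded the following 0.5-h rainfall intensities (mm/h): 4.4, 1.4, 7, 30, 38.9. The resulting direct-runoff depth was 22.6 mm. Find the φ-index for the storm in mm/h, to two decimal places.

Only the 2 blocks with intensity above φ contribute runoff: 30, 38.9 mm/h.
Σ(I−φ)·Δt = d  ⇒  (30+38.9 − 2φ)·0.5 = 22.6
φ = (68.90 − 22.6/0.5) / 2 = 11.85 mm/h.

φ ≈ 11.85 mm/h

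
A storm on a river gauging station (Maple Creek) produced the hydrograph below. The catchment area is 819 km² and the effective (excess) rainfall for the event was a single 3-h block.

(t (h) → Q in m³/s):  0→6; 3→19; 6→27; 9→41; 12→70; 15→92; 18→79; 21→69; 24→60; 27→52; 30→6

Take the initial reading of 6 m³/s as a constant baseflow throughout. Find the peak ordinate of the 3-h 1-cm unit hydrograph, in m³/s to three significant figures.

Direct runoff: 0.0, 13.0, 21.0, 35.0, 64.0, 86.0, 73.0, 63.0, 54.0, 46.0, 0.0 m³/s; ΣQ_DR = 455.0 m³/s, peak = 86.0 m³/s.
Runoff depth d = ΣQ_DR·Δt / A = 455.0 × 10800 / (819 km²) = 6.000 mm.
The 1-cm UH is the DRH scaled by (10 mm)/d, so U_p = 86.0 × 10/6.000 = 143 m³/s.

U_p ≈ 143 m³/s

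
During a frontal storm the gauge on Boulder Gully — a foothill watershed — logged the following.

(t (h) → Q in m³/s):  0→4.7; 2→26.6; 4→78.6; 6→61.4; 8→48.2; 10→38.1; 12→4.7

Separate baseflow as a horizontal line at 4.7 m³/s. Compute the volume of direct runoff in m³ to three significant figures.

V ≈ 1.65 × 10^6 m³

Direct-runoff ordinates (Q − Q_b): 0.0, 21.9, 73.9, 56.7, 43.5, 33.4, 0.0 m³/s.
ΣQ_DR = 229.4 m³/s.
With Δt = 2 h = 7200 s, V = ΣQ_DR · Δt = 229.4 × 7200 = 1.65 × 10^6 m³.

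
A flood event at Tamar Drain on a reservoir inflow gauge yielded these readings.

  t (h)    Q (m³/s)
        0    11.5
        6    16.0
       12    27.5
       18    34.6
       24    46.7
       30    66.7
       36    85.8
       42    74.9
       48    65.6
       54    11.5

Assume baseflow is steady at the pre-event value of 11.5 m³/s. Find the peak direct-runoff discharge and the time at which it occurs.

Q_p = 74.3 m³/s at t = 36 h

Subtracting baseflow gives direct-runoff ordinates: 0.0, 4.5, 16.0, 23.1, 35.2, 55.2, 74.3, 63.4, 54.1, 0.0 m³/s.
The maximum is 74.3 m³/s, occurring at the reading for t = 36 h.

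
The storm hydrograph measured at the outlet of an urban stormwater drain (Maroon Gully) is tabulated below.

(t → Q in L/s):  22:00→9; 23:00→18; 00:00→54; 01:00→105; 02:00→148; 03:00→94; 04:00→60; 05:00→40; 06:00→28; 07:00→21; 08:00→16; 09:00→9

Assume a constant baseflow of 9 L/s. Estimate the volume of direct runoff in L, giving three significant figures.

V ≈ 1.78 × 10^6 L

Direct-runoff ordinates (Q − Q_b): 0.0, 9.0, 45.0, 96.0, 139.0, 85.0, 51.0, 31.0, 19.0, 12.0, 7.0, 0.0 L/s.
ΣQ_DR = 494.0 L/s.
With Δt = 1 h = 3600 s, V = ΣQ_DR · Δt = 494.0 × 3600 = 1.78 × 10^6 L.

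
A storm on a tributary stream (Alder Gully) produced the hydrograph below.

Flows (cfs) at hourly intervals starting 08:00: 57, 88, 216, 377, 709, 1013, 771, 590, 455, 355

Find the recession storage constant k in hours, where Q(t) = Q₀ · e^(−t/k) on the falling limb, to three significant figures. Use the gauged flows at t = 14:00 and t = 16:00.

On the falling limb, Q drops from 771 to 455 cfs between t = 14:00 and t = 16:00 (Δt = 2 h).
k = −Δt / ln(Q₂/Q₁) = −2 / ln(455/771) = 3.79 h.

k ≈ 3.79 h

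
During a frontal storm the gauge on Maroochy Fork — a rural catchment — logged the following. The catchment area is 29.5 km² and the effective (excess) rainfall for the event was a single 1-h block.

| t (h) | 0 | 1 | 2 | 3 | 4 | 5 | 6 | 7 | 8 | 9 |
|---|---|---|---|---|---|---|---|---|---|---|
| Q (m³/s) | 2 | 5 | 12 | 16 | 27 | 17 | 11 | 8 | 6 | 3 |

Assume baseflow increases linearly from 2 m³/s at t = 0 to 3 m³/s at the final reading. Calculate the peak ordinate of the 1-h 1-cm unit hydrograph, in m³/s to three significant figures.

Direct runoff: 0.00, 2.89, 9.78, 13.67, 24.56, 14.44, 8.33, 5.22, 3.11, 0.00 m³/s; ΣQ_DR = 82.00 m³/s, peak = 24.56 m³/s.
Runoff depth d = ΣQ_DR·Δt / A = 82.00 × 3600 / (29.5 km²) = 10.01 mm.
The 1-cm UH is the DRH scaled by (10 mm)/d, so U_p = 24.56 × 10/10.01 = 24.5 m³/s.

U_p ≈ 24.5 m³/s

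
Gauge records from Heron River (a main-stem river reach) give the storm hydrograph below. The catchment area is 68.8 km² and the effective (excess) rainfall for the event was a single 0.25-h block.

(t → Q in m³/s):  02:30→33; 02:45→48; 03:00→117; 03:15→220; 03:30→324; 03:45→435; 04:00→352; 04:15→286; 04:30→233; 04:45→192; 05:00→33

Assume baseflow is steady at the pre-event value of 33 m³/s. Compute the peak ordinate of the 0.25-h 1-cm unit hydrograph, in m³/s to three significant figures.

Direct runoff: 0.0, 15.0, 84.0, 187.0, 291.0, 402.0, 319.0, 253.0, 200.0, 159.0, 0.0 m³/s; ΣQ_DR = 1910 m³/s, peak = 402.0 m³/s.
Runoff depth d = ΣQ_DR·Δt / A = 1910 × 900 / (68.8 km²) = 24.99 mm.
The 1-cm UH is the DRH scaled by (10 mm)/d, so U_p = 402.0 × 10/24.99 = 161 m³/s.

U_p ≈ 161 m³/s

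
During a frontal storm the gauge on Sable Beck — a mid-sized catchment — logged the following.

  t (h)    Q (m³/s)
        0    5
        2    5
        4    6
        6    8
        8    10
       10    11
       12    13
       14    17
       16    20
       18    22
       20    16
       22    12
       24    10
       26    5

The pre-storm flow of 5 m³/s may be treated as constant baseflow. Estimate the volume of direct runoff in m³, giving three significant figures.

V ≈ 6.48 × 10^5 m³

Direct-runoff ordinates (Q − Q_b): 0.0, 0.0, 1.0, 3.0, 5.0, 6.0, 8.0, 12.0, 15.0, 17.0, 11.0, 7.0, 5.0, 0.0 m³/s.
ΣQ_DR = 90.00 m³/s.
With Δt = 2 h = 7200 s, V = ΣQ_DR · Δt = 90.00 × 7200 = 6.48 × 10^5 m³.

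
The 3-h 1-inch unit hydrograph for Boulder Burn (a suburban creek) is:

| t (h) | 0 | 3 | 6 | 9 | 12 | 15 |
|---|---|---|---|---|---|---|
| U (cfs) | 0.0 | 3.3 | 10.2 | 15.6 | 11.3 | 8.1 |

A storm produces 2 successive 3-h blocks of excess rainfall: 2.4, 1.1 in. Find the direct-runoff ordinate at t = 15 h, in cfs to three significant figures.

By discrete convolution, Q_j = Σ (P_i / 1 in) · U_{j−i}.
At t = 15 h (j=5): Q = (2.4/1)·8.1 + (1.1/1)·11.3 = 31.9 cfs.

Q ≈ 31.9 cfs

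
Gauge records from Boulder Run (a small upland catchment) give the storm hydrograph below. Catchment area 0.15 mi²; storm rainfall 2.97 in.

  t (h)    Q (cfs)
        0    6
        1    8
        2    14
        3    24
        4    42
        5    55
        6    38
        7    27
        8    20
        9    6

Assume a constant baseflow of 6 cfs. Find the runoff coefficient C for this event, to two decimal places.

C ≈ 0.63

ΣQ_DR = 180.0 cfs; V = ΣQ_DR·Δt = 6.480 × 10^5 ft³.
Runoff depth d = V / A = 1.860 in.
C = d / P = 1.860 / 2.97 = 0.63.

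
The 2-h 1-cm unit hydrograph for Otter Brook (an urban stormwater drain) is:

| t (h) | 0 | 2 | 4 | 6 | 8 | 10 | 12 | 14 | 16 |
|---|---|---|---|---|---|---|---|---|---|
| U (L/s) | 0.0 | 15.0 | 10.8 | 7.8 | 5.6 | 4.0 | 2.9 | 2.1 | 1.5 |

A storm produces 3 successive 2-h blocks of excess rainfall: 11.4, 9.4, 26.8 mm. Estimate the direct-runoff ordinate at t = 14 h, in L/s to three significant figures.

By discrete convolution, Q_j = Σ (P_i / 10 mm) · U_{j−i}.
At t = 14 h (j=7): Q = (11.4/10)·2.1 + (9.4/10)·2.9 + (26.8/10)·4.0 = 15.8 L/s.

Q ≈ 15.8 L/s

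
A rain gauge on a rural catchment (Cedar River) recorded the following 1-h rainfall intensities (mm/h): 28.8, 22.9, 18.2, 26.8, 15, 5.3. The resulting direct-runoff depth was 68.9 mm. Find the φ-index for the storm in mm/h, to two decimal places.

φ ≈ 8.56 mm/h

Only the 5 blocks with intensity above φ contribute runoff: 28.8, 22.9, 18.2, 26.8, 15 mm/h.
Σ(I−φ)·Δt = d  ⇒  (28.8+22.9+18.2+26.8+15 − 5φ)·1 = 68.9
φ = (111.7 − 68.9/1) / 5 = 8.56 mm/h.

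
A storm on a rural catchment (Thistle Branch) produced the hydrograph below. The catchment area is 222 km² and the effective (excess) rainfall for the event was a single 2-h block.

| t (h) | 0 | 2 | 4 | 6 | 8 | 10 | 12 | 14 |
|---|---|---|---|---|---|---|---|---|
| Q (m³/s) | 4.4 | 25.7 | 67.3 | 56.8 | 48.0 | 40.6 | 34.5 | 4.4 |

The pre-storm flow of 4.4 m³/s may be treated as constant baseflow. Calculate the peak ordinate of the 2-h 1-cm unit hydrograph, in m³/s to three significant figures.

Direct runoff: 0.0, 21.3, 62.9, 52.4, 43.6, 36.2, 30.1, 0.0 m³/s; ΣQ_DR = 246.5 m³/s, peak = 62.9 m³/s.
Runoff depth d = ΣQ_DR·Δt / A = 246.5 × 7200 / (222 km²) = 7.995 mm.
The 1-cm UH is the DRH scaled by (10 mm)/d, so U_p = 62.9 × 10/7.995 = 78.7 m³/s.

U_p ≈ 78.7 m³/s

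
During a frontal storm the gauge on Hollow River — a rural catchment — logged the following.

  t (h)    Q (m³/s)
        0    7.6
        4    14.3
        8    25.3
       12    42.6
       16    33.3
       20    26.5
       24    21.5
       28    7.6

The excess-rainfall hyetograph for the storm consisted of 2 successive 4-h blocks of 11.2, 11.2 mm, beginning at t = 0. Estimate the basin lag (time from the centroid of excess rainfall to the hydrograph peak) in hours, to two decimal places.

t_L ≈ 8.00 h

Centroid of excess rainfall: t_c = Σ P_i·t̄_i / ΣP_i = 4.0000 h (block centres at 2, 6 h).
Hydrograph peak occurs at t = 12 h, so basin lag t_L = 12 − 4.0000 = 8.00 h.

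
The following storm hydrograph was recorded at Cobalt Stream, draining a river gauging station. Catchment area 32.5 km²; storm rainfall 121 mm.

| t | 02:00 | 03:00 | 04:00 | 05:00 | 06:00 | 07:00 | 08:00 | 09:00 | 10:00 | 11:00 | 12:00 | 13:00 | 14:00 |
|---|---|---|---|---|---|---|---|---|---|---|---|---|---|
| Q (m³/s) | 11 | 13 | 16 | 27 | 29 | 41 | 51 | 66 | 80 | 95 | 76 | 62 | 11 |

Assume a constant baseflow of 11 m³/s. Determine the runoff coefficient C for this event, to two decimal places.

C ≈ 0.40

ΣQ_DR = 435.0 m³/s; V = ΣQ_DR·Δt = 1.566 × 10^6 m³.
Runoff depth d = V / A = 48.18 mm.
C = d / P = 48.18 / 121 = 0.40.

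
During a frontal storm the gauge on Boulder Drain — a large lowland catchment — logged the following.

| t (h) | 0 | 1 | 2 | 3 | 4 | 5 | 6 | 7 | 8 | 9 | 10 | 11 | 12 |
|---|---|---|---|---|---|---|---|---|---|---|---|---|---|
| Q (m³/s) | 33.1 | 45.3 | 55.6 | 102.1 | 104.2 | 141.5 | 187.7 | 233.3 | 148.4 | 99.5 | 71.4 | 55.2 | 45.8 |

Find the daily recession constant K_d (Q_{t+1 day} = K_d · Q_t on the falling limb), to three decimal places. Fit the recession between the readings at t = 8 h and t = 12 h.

K_d ≈ 0.001

Between t = 8 h and t = 12 h the flow falls from 148.4 to 45.8 m³/s over 4×1 h = 4 h.
Per-interval ratio K = (45.8/148.4)^(1/4) = 0.7453; K_d = K^(24/1) = 0.001.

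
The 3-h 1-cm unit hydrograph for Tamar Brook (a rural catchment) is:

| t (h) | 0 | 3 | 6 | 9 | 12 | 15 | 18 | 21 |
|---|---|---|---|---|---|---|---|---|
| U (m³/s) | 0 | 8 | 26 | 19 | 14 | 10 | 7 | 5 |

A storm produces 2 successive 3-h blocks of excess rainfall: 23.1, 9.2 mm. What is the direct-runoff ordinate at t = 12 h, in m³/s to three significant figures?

Q ≈ 49.8 m³/s

By discrete convolution, Q_j = Σ (P_i / 10 mm) · U_{j−i}.
At t = 12 h (j=4): Q = (23.1/10)·14 + (9.2/10)·19 = 49.8 m³/s.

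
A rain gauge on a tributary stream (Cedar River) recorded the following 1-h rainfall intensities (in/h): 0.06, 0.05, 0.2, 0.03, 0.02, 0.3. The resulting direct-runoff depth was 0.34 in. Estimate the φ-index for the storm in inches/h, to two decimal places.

Only the 2 blocks with intensity above φ contribute runoff: 0.2, 0.3 in/h.
Σ(I−φ)·Δt = d  ⇒  (0.2+0.3 − 2φ)·1 = 0.34
φ = (0.5000 − 0.34/1) / 2 = 0.08 in/h.

φ ≈ 0.08 in/h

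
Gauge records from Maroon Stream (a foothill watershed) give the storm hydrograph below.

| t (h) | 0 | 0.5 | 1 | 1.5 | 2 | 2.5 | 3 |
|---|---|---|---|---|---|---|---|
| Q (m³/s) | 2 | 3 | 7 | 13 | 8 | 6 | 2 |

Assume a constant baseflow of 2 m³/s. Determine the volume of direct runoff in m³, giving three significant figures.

V ≈ 48600 m³

Direct-runoff ordinates (Q − Q_b): 0.0, 1.0, 5.0, 11.0, 6.0, 4.0, 0.0 m³/s.
ΣQ_DR = 27.00 m³/s.
With Δt = 0.5 h = 1800 s, V = ΣQ_DR · Δt = 27.00 × 1800 = 48600 m³.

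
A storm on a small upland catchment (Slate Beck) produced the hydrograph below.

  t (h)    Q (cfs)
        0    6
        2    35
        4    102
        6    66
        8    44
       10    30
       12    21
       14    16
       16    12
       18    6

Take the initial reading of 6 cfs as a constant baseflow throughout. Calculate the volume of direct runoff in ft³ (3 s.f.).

V ≈ 2.00 × 10^6 ft³

Direct-runoff ordinates (Q − Q_b): 0.0, 29.0, 96.0, 60.0, 38.0, 24.0, 15.0, 10.0, 6.0, 0.0 cfs.
ΣQ_DR = 278.0 cfs.
With Δt = 2 h = 7200 s, V = ΣQ_DR · Δt = 278.0 × 7200 = 2.00 × 10^6 ft³.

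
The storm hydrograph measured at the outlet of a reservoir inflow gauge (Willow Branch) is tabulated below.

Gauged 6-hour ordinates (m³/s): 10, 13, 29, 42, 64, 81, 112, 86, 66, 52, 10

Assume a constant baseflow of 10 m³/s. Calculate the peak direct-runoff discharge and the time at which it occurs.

Q_p = 102.0 m³/s at t = 36 h

Subtracting baseflow gives direct-runoff ordinates: 0.0, 3.0, 19.0, 32.0, 54.0, 71.0, 102.0, 76.0, 56.0, 42.0, 0.0 m³/s.
The maximum is 102.0 m³/s, occurring at the reading for t = 36 h.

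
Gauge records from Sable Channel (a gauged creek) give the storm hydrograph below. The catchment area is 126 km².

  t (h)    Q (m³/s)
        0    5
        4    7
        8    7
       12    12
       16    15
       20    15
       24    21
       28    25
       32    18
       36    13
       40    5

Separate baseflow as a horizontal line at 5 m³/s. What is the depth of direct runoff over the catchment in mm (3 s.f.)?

d ≈ 10.1 mm

Direct runoff: 0.0, 2.0, 2.0, 7.0, 10.0, 10.0, 16.0, 20.0, 13.0, 8.0, 0.0 m³/s; ΣQ_DR = 88.00 m³/s.
V = ΣQ_DR · Δt = 88.00 × 14400 s = 1.267 × 10^6 m³.
Over A = 126 km², depth = V / A = 10.1 mm.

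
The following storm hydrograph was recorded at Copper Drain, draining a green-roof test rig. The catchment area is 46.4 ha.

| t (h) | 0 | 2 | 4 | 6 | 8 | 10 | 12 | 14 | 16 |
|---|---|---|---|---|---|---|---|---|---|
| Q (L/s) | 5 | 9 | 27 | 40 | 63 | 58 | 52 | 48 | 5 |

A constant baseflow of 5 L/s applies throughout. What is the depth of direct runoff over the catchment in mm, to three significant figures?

d ≈ 4.07 mm

Direct runoff: 0.0, 4.0, 22.0, 35.0, 58.0, 53.0, 47.0, 43.0, 0.0 L/s; ΣQ_DR = 262.0 L/s.
V = ΣQ_DR · Δt = 262.0 × 7200 s = 1.886 × 10^6 L.
Over A = 46.4 ha, depth = V / A = 4.07 mm.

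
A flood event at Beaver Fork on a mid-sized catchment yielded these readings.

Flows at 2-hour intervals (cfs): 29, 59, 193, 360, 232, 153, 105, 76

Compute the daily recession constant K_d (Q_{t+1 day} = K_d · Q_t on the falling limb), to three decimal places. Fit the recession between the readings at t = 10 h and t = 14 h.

Between t = 10 h and t = 14 h the flow falls from 153 to 76 cfs over 2×2 h = 4 h.
Per-interval ratio K = (76/153)^(1/2) = 0.7048; K_d = K^(24/2) = 0.015.

K_d ≈ 0.015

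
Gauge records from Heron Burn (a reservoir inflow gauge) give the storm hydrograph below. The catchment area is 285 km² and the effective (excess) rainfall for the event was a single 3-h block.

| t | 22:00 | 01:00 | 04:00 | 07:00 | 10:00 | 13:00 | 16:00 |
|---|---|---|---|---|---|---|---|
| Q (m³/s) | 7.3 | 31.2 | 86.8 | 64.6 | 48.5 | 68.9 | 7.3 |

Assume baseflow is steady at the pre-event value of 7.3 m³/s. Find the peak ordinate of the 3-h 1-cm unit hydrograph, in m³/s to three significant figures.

Direct runoff: 0.0, 23.9, 79.5, 57.3, 41.2, 61.6, 0.0 m³/s; ΣQ_DR = 263.5 m³/s, peak = 79.5 m³/s.
Runoff depth d = ΣQ_DR·Δt / A = 263.5 × 10800 / (285 km²) = 9.985 mm.
The 1-cm UH is the DRH scaled by (10 mm)/d, so U_p = 79.5 × 10/9.985 = 79.6 m³/s.

U_p ≈ 79.6 m³/s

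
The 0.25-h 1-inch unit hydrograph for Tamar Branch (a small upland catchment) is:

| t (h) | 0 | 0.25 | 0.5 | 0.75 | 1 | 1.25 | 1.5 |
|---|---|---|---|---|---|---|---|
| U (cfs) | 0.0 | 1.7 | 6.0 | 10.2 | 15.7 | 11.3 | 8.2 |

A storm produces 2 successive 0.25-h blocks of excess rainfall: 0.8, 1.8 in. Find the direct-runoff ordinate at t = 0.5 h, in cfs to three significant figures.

Q ≈ 7.86 cfs

By discrete convolution, Q_j = Σ (P_i / 1 in) · U_{j−i}.
At t = 0.5 h (j=2): Q = (0.8/1)·6.0 + (1.8/1)·1.7 = 7.86 cfs.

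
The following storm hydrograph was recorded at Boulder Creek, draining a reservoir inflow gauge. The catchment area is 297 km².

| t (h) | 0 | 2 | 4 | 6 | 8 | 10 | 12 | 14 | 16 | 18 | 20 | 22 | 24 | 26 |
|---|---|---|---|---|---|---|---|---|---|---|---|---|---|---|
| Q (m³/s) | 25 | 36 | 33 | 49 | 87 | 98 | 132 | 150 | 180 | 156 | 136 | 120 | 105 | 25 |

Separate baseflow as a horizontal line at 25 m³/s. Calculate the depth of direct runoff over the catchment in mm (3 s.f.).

Direct runoff: 0.0, 11.0, 8.0, 24.0, 62.0, 73.0, 107.0, 125.0, 155.0, 131.0, 111.0, 95.0, 80.0, 0.0 m³/s; ΣQ_DR = 982.0 m³/s.
V = ΣQ_DR · Δt = 982.0 × 7200 s = 7.070 × 10^6 m³.
Over A = 297 km², depth = V / A = 23.8 mm.

d ≈ 23.8 mm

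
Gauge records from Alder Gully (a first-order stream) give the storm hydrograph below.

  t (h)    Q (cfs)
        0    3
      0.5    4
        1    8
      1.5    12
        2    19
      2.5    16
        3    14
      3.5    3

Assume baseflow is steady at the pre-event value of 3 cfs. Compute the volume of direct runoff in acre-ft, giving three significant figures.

Direct-runoff ordinates (Q − Q_b): 0.0, 1.0, 5.0, 9.0, 16.0, 13.0, 11.0, 0.0 cfs.
ΣQ_DR = 55.00 cfs.
With Δt = 0.5 h = 1800 s, V = ΣQ_DR · Δt = 55.00 × 1800 = 99000 ft³ = 2.27 acre-ft.

V ≈ 2.27 acre-ft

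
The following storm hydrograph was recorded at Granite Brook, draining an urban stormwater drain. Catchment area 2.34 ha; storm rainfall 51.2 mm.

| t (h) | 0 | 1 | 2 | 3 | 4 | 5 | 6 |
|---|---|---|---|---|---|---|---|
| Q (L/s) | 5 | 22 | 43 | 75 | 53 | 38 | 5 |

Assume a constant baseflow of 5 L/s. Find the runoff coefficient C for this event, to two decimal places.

ΣQ_DR = 206.0 L/s; V = ΣQ_DR·Δt = 7.416 × 10^5 L.
Runoff depth d = V / A = 31.69 mm.
C = d / P = 31.69 / 51.2 = 0.62.

C ≈ 0.62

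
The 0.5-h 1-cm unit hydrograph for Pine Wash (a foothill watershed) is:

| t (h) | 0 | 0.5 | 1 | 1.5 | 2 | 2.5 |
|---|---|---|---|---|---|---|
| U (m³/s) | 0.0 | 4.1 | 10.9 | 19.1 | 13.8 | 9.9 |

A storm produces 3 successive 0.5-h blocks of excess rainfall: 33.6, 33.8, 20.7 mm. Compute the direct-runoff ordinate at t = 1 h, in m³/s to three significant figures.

Q ≈ 50.5 m³/s

By discrete convolution, Q_j = Σ (P_i / 10 mm) · U_{j−i}.
At t = 1 h (j=2): Q = (33.6/10)·10.9 + (33.8/10)·4.1 + (20.7/10)·0.0 = 50.5 m³/s.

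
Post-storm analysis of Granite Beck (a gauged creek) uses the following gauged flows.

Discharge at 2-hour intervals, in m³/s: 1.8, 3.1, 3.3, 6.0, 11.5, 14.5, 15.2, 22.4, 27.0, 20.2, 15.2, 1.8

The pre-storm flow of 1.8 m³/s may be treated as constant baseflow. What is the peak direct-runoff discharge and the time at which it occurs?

Subtracting baseflow gives direct-runoff ordinates: 0.0, 1.3, 1.5, 4.2, 9.7, 12.7, 13.4, 20.6, 25.2, 18.4, 13.4, 0.0 m³/s.
The maximum is 25.2 m³/s, occurring at the reading for t = 16 h.

Q_p = 25.2 m³/s at t = 16 h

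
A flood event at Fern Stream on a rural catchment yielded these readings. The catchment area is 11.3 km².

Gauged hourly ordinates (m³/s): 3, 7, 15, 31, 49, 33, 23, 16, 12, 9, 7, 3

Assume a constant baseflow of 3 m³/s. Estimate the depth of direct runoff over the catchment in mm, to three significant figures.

Direct runoff: 0.0, 4.0, 12.0, 28.0, 46.0, 30.0, 20.0, 13.0, 9.0, 6.0, 4.0, 0.0 m³/s; ΣQ_DR = 172.0 m³/s.
V = ΣQ_DR · Δt = 172.0 × 3600 s = 6.192 × 10^5 m³.
Over A = 11.3 km², depth = V / A = 54.8 mm.

d ≈ 54.8 mm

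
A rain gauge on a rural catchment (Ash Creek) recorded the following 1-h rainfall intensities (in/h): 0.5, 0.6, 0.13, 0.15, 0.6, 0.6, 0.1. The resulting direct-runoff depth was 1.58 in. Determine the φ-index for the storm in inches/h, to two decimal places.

Only the 4 blocks with intensity above φ contribute runoff: 0.5, 0.6, 0.6, 0.6 in/h.
Σ(I−φ)·Δt = d  ⇒  (0.5+0.6+0.6+0.6 − 4φ)·1 = 1.58
φ = (2.300 − 1.58/1) / 4 = 0.18 in/h.

φ ≈ 0.18 in/h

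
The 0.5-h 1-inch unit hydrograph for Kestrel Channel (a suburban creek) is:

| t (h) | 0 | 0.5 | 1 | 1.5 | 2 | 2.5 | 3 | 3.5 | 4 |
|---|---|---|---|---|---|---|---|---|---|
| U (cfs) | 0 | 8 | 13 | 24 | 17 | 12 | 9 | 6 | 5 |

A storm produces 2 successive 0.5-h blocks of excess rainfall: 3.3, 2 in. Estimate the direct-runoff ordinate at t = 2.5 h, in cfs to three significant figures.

By discrete convolution, Q_j = Σ (P_i / 1 in) · U_{j−i}.
At t = 2.5 h (j=5): Q = (3.3/1)·12 + (2/1)·17 = 73.6 cfs.

Q ≈ 73.6 cfs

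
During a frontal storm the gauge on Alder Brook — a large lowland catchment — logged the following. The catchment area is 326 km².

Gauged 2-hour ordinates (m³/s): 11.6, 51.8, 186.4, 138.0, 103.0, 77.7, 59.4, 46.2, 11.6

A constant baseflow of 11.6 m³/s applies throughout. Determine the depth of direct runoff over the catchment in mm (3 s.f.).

Direct runoff: 0.0, 40.2, 174.8, 126.4, 91.4, 66.1, 47.8, 34.6, 0.0 m³/s; ΣQ_DR = 581.3 m³/s.
V = ΣQ_DR · Δt = 581.3 × 7200 s = 4.185 × 10^6 m³.
Over A = 326 km², depth = V / A = 12.8 mm.

d ≈ 12.8 mm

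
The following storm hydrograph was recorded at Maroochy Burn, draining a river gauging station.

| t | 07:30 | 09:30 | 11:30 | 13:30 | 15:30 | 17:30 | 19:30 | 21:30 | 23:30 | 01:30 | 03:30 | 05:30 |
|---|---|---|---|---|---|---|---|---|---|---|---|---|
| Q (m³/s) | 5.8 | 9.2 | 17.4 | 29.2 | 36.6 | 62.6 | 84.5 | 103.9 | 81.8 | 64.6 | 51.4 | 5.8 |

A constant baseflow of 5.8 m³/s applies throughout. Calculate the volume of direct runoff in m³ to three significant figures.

Direct-runoff ordinates (Q − Q_b): 0.0, 3.4, 11.6, 23.4, 30.8, 56.8, 78.7, 98.1, 76.0, 58.8, 45.6, 0.0 m³/s.
ΣQ_DR = 483.2 m³/s.
With Δt = 2 h = 7200 s, V = ΣQ_DR · Δt = 483.2 × 7200 = 3.48 × 10^6 m³.

V ≈ 3.48 × 10^6 m³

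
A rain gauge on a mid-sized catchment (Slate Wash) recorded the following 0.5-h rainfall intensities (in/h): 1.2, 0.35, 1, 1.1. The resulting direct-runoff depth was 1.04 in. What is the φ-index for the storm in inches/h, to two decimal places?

Only the 3 blocks with intensity above φ contribute runoff: 1.2, 1, 1.1 in/h.
Σ(I−φ)·Δt = d  ⇒  (1.2+1+1.1 − 3φ)·0.5 = 1.04
φ = (3.300 − 1.04/0.5) / 3 = 0.41 in/h.

φ ≈ 0.41 in/h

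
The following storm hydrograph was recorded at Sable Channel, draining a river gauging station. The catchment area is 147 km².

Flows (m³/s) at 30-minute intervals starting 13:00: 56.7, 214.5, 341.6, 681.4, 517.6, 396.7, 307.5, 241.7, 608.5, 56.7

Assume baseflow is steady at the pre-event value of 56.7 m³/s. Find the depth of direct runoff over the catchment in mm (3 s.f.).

Direct runoff: 0.0, 157.8, 284.9, 624.7, 460.9, 340.0, 250.8, 185.0, 551.8, 0.0 m³/s; ΣQ_DR = 2856 m³/s.
V = ΣQ_DR · Δt = 2856 × 1800 s = 5.141 × 10^6 m³.
Over A = 147 km², depth = V / A = 35.0 mm.

d ≈ 35.0 mm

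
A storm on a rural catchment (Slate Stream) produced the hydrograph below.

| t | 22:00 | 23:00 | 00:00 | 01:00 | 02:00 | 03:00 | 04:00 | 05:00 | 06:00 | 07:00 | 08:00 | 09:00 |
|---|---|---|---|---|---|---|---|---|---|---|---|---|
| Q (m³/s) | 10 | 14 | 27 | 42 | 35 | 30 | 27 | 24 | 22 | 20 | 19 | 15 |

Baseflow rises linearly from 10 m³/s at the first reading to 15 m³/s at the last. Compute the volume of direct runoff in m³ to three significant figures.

Direct-runoff ordinates (Q − Q_b): 0.00, 3.55, 16.09, 30.64, 23.18, 17.73, 14.27, 10.82, 8.36, 5.91, 4.45, 0.00 m³/s.
ΣQ_DR = 135.0 m³/s.
With Δt = 1 h = 3600 s, V = ΣQ_DR · Δt = 135.0 × 3600 = 4.86 × 10^5 m³.

V ≈ 4.86 × 10^5 m³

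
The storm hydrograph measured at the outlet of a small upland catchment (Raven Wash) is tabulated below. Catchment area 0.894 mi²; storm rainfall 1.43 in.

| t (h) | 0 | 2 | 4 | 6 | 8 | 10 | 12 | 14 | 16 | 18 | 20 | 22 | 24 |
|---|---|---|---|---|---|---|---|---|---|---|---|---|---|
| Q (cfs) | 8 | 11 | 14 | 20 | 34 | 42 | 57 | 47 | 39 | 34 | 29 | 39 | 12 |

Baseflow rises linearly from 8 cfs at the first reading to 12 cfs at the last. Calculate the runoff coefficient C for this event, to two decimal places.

C ≈ 0.62

ΣQ_DR = 256.0 cfs; V = ΣQ_DR·Δt = 1.843 × 10^6 ft³.
Runoff depth d = V / A = 0.8875 in.
C = d / P = 0.8875 / 1.43 = 0.62.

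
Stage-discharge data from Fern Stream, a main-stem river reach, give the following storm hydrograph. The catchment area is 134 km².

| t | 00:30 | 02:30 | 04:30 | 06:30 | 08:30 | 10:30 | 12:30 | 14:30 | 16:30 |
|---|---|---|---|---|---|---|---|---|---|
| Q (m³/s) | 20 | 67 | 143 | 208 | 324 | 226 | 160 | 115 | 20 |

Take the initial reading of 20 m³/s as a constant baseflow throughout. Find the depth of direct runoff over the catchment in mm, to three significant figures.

d ≈ 59.3 mm

Direct runoff: 0.0, 47.0, 123.0, 188.0, 304.0, 206.0, 140.0, 95.0, 0.0 m³/s; ΣQ_DR = 1103 m³/s.
V = ΣQ_DR · Δt = 1103 × 7200 s = 7.942 × 10^6 m³.
Over A = 134 km², depth = V / A = 59.3 mm.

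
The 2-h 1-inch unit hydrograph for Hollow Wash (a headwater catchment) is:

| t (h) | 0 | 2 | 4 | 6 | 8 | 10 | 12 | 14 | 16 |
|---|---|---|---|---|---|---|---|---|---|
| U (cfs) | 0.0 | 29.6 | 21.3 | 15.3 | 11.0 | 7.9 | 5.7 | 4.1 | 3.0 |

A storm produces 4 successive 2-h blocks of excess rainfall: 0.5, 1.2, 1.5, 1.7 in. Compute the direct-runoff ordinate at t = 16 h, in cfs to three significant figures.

Q ≈ 28.4 cfs

By discrete convolution, Q_j = Σ (P_i / 1 in) · U_{j−i}.
At t = 16 h (j=8): Q = (0.5/1)·3.0 + (1.2/1)·4.1 + (1.5/1)·5.7 + (1.7/1)·7.9 = 28.4 cfs.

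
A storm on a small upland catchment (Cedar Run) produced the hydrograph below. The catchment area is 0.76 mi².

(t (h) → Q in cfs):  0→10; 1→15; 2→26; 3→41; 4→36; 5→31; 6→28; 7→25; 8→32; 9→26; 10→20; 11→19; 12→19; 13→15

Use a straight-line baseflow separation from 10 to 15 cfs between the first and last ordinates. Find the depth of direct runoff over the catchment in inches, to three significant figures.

Direct runoff: 0.00, 4.62, 15.23, 29.85, 24.46, 19.08, 15.69, 12.31, 18.92, 12.54, 6.15, 4.77, 4.38, 0.00 cfs; ΣQ_DR = 168.0 cfs.
V = ΣQ_DR · Δt = 168.0 × 3600 s = 6.048 × 10^5 ft³.
Over A = 0.76 mi², depth = V / A = 0.343 in.

d ≈ 0.343 in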